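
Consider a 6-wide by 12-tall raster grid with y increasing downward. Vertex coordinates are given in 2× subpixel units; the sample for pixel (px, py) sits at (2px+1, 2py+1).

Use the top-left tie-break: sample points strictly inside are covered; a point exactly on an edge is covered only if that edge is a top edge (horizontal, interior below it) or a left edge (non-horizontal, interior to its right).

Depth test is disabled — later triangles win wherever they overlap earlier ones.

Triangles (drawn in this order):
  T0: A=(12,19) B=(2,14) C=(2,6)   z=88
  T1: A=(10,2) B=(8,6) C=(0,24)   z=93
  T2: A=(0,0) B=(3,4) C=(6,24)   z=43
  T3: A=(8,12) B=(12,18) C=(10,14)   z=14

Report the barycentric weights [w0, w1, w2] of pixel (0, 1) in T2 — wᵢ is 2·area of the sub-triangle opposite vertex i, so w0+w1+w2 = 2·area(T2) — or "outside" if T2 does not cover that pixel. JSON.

T0:
  2·area = 80
  edge (12, 19)→(2, 14): d=(-10,-5) top-left  bias=+0
  edge (2, 14)→(2, 6): d=(0,-8) top-left  bias=+0
  edge (2, 6)→(12, 19): d=(10,13) right/bottom  bias=-1
    (1,4)@(3, 9): e=[55,8,17] → █
    (2,4)@(5, 9): e=[65,24,-9] → ·
    (1,5)@(3, 11): e=[35,8,37] → █
    (2,5)@(5, 11): e=[45,24,11] → █
    (3,5)@(7, 11): e=[55,40,-15] → ·
    (1,6)@(3, 13): e=[15,8,57] → █
    (3,6)@(7, 13): e=[35,40,5] → █
    (4,6)@(9, 13): e=[45,56,-21] → ·
    (1,7)@(3, 15): e=[-5,8,77] → ·
    (2,7)@(5, 15): e=[5,24,51] → █
    (4,7)@(9, 15): e=[25,56,-1] → ·
    (2,8)@(5, 17): e=[-15,24,71] → ·
  covered (9 px):
    · · · · · ·
    · · · · · ·
    · · · · · ·
    · · · · · ·
    · █ · · · ·
    · █ █ · · ·
    · █ █ █ · ·
    · · █ █ · ·
    · · · · █ ·
    · · · · · ·
    · · · · · ·
    · · · · · ·
T1:
  2·area = 4  (B↔C swapped to make it positive)
  edge (10, 2)→(0, 24): d=(-10,22) right/bottom  bias=-1
  edge (0, 24)→(8, 6): d=(8,-18) top-left  bias=+0
  edge (8, 6)→(10, 2): d=(2,-4) top-left  bias=+0
    (2,6)@(5, 13): e=[0,2,2] → ·  [on edge]
  covered (0 px):
    · · · · · ·
    · · · · · ·
    · · · · · ·
    · · · · · ·
    · · · · · ·
    · · · · · ·
    · · · · · ·
    · · · · · ·
    · · · · · ·
    · · · · · ·
    · · · · · ·
    · · · · · ·
T2:
  2·area = 48
  edge (0, 0)→(3, 4): d=(3,4) right/bottom  bias=-1
  edge (3, 4)→(6, 24): d=(3,20) right/bottom  bias=-1
  edge (6, 24)→(0, 0): d=(-6,-24) top-left  bias=+0
    (0,1)@(1, 3): e=[5,37,6] → █
    (1,1)@(3, 3): e=[-3,-3,54] → ·
    (0,2)@(1, 5): e=[11,43,-6] → ·
    (1,2)@(3, 5): e=[3,3,42] → █
    (2,2)@(5, 5): e=[-5,-37,90] → ·
    (1,3)@(3, 7): e=[9,9,30] → █
    (2,3)@(5, 7): e=[1,-31,78] → ·
    (1,4)@(3, 9): e=[15,15,18] → █
    (2,4)@(5, 9): e=[7,-25,66] → ·
    (1,5)@(3, 11): e=[21,21,6] → █
    (2,5)@(5, 11): e=[13,-19,54] → ·
    (1,6)@(3, 13): e=[27,27,-6] → ·
  covered (6 px):
    · · · · · ·
    █ · · · · ·
    · █ · · · ·
    · █ · · · ·
    · █ · · · ·
    · █ · · · ·
    · · · · · ·
    · · · · · ·
    · · · · · ·
    · · █ · · ·
    · · · · · ·
    · · · · · ·
T3:
  2·area = 4  (B↔C swapped to make it positive)
  edge (8, 12)→(10, 14): d=(2,2) right/bottom  bias=-1
  edge (10, 14)→(12, 18): d=(2,4) right/bottom  bias=-1
  edge (12, 18)→(8, 12): d=(-4,-6) top-left  bias=+0
    (0,2)@(1, 5): e=[0,18,-14] → ·  [on edge]
    (1,3)@(3, 7): e=[0,14,-10] → ·  [on edge]
    (2,4)@(5, 9): e=[0,10,-6] → ·  [on edge]
    (3,5)@(7, 11): e=[0,6,-2] → ·  [on edge]
    (4,6)@(9, 13): e=[0,2,2] → ·  [on edge]
    (5,7)@(11, 15): e=[0,-2,6] → ·  [on edge]
  covered (0 px):
    · · · · · ·
    · · · · · ·
    · · · · · ·
    · · · · · ·
    · · · · · ·
    · · · · · ·
    · · · · · ·
    · · · · · ·
    · · · · · ·
    · · · · · ·
    · · · · · ·
    · · · · · ·

Answer: [37,6,5]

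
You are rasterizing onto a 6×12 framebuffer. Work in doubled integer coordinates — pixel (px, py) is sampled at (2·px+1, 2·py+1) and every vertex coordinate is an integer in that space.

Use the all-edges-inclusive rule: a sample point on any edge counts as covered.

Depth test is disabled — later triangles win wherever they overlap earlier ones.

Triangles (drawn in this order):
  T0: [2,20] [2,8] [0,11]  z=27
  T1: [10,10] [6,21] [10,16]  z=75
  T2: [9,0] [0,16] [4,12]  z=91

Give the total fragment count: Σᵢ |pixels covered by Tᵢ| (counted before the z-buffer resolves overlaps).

T0:
  2·area = 24  (B↔C swapped to make it positive)
  edge (2, 20)→(0, 11): d=(-2,-9) inclusive
  edge (0, 11)→(2, 8): d=(2,-3) inclusive
  edge (2, 8)→(2, 20): d=(0,12) inclusive
    (0,5)@(1, 11): e=[9,3,12] → #
    (1,5)@(3, 11): e=[27,9,-12] → ·
    (0,6)@(1, 13): e=[5,7,12] → #
    (1,6)@(3, 13): e=[23,13,-12] → ·
    (0,7)@(1, 15): e=[1,11,12] → #
    (1,7)@(3, 15): e=[19,17,-12] → ·
    (0,8)@(1, 17): e=[-3,15,12] → ·
  covered (3 px):
    · · · · · ·
    · · · · · ·
    · · · · · ·
    · · · · · ·
    · · · · · ·
    # · · · · ·
    # · · · · ·
    # · · · · ·
    · · · · · ·
    · · · · · ·
    · · · · · ·
    · · · · · ·
T1:
  2·area = 24  (B↔C swapped to make it positive)
  edge (10, 10)→(10, 16): d=(0,6) inclusive
  edge (10, 16)→(6, 21): d=(-4,5) inclusive
  edge (6, 21)→(10, 10): d=(4,-11) inclusive
    (4,6)@(9, 13): e=[6,17,1] → #
    (5,6)@(11, 13): e=[-6,7,23] → ·
    (4,7)@(9, 15): e=[6,9,9] → #
    (5,7)@(11, 15): e=[-6,-1,31] → ·
    (4,8)@(9, 17): e=[6,1,17] → #
    (5,8)@(11, 17): e=[-6,-9,39] → ·
    (3,9)@(7, 19): e=[18,3,3] → #
    (4,9)@(9, 19): e=[6,-7,25] → ·
    (3,10)@(7, 21): e=[18,-5,11] → ·
  covered (4 px):
    · · · · · ·
    · · · · · ·
    · · · · · ·
    · · · · · ·
    · · · · · ·
    · · · · · ·
    · · · · # ·
    · · · · # ·
    · · · · # ·
    · · · # · ·
    · · · · · ·
    · · · · · ·
T2:
  2·area = 28  (B↔C swapped to make it positive)
  edge (9, 0)→(4, 12): d=(-5,12) inclusive
  edge (4, 12)→(0, 16): d=(-4,4) inclusive
  edge (0, 16)→(9, 0): d=(9,-16) inclusive
    (5,2)@(11, 5): e=[-49,0,77] → ·  [on edge]
    (4,3)@(9, 7): e=[-35,0,63] → ·  [on edge]
    (2,4)@(5, 9): e=[3,8,17] → #
    (3,4)@(7, 9): e=[-21,0,49] → ·  [on edge]
    (1,5)@(3, 11): e=[17,8,3] → #
    (2,5)@(5, 11): e=[-7,0,35] → ·  [on edge]
    (1,6)@(3, 13): e=[7,0,21] → #  [on edge]
    (2,6)@(5, 13): e=[-17,-8,53] → ·
    (0,7)@(1, 15): e=[21,0,7] → #  [on edge]
    (1,7)@(3, 15): e=[-3,-8,39] → ·
    (0,8)@(1, 17): e=[11,-8,25] → ·
  covered (4 px):
    · · · · · ·
    · · · · · ·
    · · · · · ·
    · · · · · ·
    · · # · · ·
    · # · · · ·
    · # · · · ·
    # · · · · ·
    · · · · · ·
    · · · · · ·
    · · · · · ·
    · · · · · ·

Final: 11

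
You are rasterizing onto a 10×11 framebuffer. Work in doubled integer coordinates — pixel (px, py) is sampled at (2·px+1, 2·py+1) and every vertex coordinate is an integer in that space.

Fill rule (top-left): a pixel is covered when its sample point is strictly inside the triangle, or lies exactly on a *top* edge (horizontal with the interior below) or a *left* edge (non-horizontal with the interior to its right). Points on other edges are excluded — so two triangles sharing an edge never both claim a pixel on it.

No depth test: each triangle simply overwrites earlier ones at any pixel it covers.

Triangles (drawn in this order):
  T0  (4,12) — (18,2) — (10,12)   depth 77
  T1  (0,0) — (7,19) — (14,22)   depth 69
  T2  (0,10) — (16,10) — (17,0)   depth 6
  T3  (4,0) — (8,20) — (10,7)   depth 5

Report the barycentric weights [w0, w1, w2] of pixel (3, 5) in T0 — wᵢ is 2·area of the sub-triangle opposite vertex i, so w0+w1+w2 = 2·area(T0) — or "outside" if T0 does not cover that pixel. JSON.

T0:
  2·area = 60
  edge (4, 12)→(18, 2): d=(14,-10) top-left  bias=+0
  edge (18, 2)→(10, 12): d=(-8,10) right/bottom  bias=-1
  edge (10, 12)→(4, 12): d=(-6,0) right/bottom  bias=-1
    (8,1)@(17, 3): e=[4,2,54] → X
    (9,1)@(19, 3): e=[24,-18,54] → .
    (7,2)@(15, 5): e=[12,6,42] → X
    (8,2)@(17, 5): e=[32,-14,42] → .
    (5,3)@(11, 7): e=[0,30,30] → X  [on edge]
    (6,3)@(13, 7): e=[20,10,30] → X
    (7,3)@(15, 7): e=[40,-10,30] → .
    (4,4)@(9, 9): e=[8,34,18] → X
    (6,4)@(13, 9): e=[48,-6,18] → .
    (3,5)@(7, 11): e=[16,38,6] → X
    (5,5)@(11, 11): e=[56,-2,6] → .
    (3,6)@(7, 13): e=[44,22,-6] → .
  covered (8 px):
    . . . . . . . . . .
    . . . . . . . . X .
    . . . . . . . X . .
    . . . . . X X . . .
    . . . . X X . . . .
    . . . X X . . . . .
    . . . . . . . . . .
    . . . . . . . . . .
    . . . . . . . . . .
    . . . . . . . . . .
    . . . . . . . . . .
T1:
  2·area = 112  (B↔C swapped to make it positive)
  edge (0, 0)→(14, 22): d=(14,22) right/bottom  bias=-1
  edge (14, 22)→(7, 19): d=(-7,-3) top-left  bias=+0
  edge (7, 19)→(0, 0): d=(-7,-19) top-left  bias=+0
    (1,2)@(3, 5): e=[4,86,22] → X
    (2,2)@(5, 5): e=[-40,92,60] → .
    (1,3)@(3, 7): e=[32,72,8] → X
    (2,3)@(5, 7): e=[-12,78,46] → .
    (1,4)@(3, 9): e=[60,58,-6] → .
    (2,4)@(5, 9): e=[16,64,32] → X
    (3,4)@(7, 9): e=[-28,70,70] → .
    (2,5)@(5, 11): e=[44,50,18] → X
    (3,5)@(7, 11): e=[0,56,56] → .  [on edge]
    (2,6)@(5, 13): e=[72,36,4] → X
    (3,6)@(7, 13): e=[28,42,42] → X
    (4,6)@(9, 13): e=[-16,48,80] → .
    (3,9)@(7, 19): e=[112,0,0] → X  [on edge]
  covered (14 px):
    . . . . . . . . . .
    . . . . . . . . . .
    . X . . . . . . . .
    . X . . . . . . . .
    . . X . . . . . . .
    . . X . . . . . . .
    . . X X . . . . . .
    . . . X X . . . . .
    . . . X X . . . . .
    . . . X X X . . . .
    . . . . . . X . . .
T2:
  2·area = 160  (B↔C swapped to make it positive)
  edge (0, 10)→(17, 0): d=(17,-10) top-left  bias=+0
  edge (17, 0)→(16, 10): d=(-1,10) right/bottom  bias=-1
  edge (16, 10)→(0, 10): d=(-16,0) right/bottom  bias=-1
    (6,1)@(13, 3): e=[11,37,112] → X
    (7,1)@(15, 3): e=[31,17,112] → X
    (8,1)@(17, 3): e=[51,-3,112] → .
    (4,2)@(9, 5): e=[5,75,80] → X
    (5,2)@(11, 5): e=[25,55,80] → X
    (8,2)@(17, 5): e=[85,-5,80] → .
    (3,3)@(7, 7): e=[19,93,48] → X
    (8,3)@(17, 7): e=[119,-7,48] → .
    (1,4)@(3, 9): e=[13,131,16] → X
    (2,4)@(5, 9): e=[33,111,16] → X
    (8,4)@(17, 9): e=[153,-9,16] → .
    (1,5)@(3, 11): e=[47,129,-16] → .
  covered (18 px):
    . . . . . . . . . .
    . . . . . . X X . .
    . . . . X X X X . .
    . . . X X X X X . .
    . X X X X X X X . .
    . . . . . . . . . .
    . . . . . . . . . .
    . . . . . . . . . .
    . . . . . . . . . .
    . . . . . . . . . .
    . . . . . . . . . .
T3:
  2·area = 92  (B↔C swapped to make it positive)
  edge (4, 0)→(10, 7): d=(6,7) right/bottom  bias=-1
  edge (10, 7)→(8, 20): d=(-2,13) right/bottom  bias=-1
  edge (8, 20)→(4, 0): d=(-4,-20) top-left  bias=+0
    (2,1)@(5, 3): e=[11,73,8] → X
    (3,1)@(7, 3): e=[-3,47,48] → .
    (2,2)@(5, 5): e=[23,69,0] → X  [on edge]
    (3,2)@(7, 5): e=[9,43,40] → X
    (4,2)@(9, 5): e=[-5,17,80] → .
    (2,3)@(5, 7): e=[35,65,-8] → .
    (3,3)@(7, 7): e=[21,39,32] → X
    (4,3)@(9, 7): e=[7,13,72] → X
    (5,3)@(11, 7): e=[-7,-13,112] → .
    (3,4)@(7, 9): e=[33,35,24] → X
    (5,4)@(11, 9): e=[5,-17,104] → .
    (3,5)@(7, 11): e=[45,31,16] → X
    (3,7)@(7, 15): e=[69,23,0] → X  [on edge]
  covered (12 px):
    . . . . . . . . . .
    . . X . . . . . . .
    . . X X . . . . . .
    . . . X X . . . . .
    . . . X X . . . . .
    . . . X X . . . . .
    . . . X X . . . . .
    . . . X . . . . . .
    . . . . . . . . . .
    . . . . . . . . . .
    . . . . . . . . . .

Final: [38,6,16]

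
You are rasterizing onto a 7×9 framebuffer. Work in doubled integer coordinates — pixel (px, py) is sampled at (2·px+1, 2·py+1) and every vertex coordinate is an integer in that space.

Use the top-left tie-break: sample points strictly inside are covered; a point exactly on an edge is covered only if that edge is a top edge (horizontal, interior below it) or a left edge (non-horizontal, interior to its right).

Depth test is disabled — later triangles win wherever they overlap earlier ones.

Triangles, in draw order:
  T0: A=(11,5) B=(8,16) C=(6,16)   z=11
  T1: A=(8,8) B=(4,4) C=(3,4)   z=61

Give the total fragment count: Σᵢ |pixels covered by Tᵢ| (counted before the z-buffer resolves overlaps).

T0:
  2·area = 22
  edge (11, 5)→(8, 16): d=(-3,11) right/bottom  bias=-1
  edge (8, 16)→(6, 16): d=(-2,0) right/bottom  bias=-1
  edge (6, 16)→(11, 5): d=(5,-11) top-left  bias=+0
    (5,2)@(11, 5): e=[0,22,0] → .  [on edge]
    (4,5)@(9, 11): e=[4,10,8] → X
    (5,5)@(11, 11): e=[-18,10,30] → .
    (4,6)@(9, 13): e=[-2,6,18] → .
    (3,7)@(7, 15): e=[14,2,6] → X
    (4,7)@(9, 15): e=[-8,2,28] → .
    (3,8)@(7, 17): e=[8,-2,16] → .
  covered (2 px):
    . . . . . . .
    . . . . . . .
    . . . . . . .
    . . . . . . .
    . . . . . . .
    . . . . X . .
    . . . . . . .
    . . . X . . .
    . . . . . . .
T1:
  2·area = 4  (B↔C swapped to make it positive)
  edge (8, 8)→(3, 4): d=(-5,-4) top-left  bias=+0
  edge (3, 4)→(4, 4): d=(1,0) top-left  bias=+0
  edge (4, 4)→(8, 8): d=(4,4) right/bottom  bias=-1
    (0,0)@(1, 1): e=[7,-3,0] → .  [on edge]
    (1,1)@(3, 3): e=[5,-1,0] → .  [on edge]
    (2,2)@(5, 5): e=[3,1,0] → .  [on edge]
    (3,3)@(7, 7): e=[1,3,0] → .  [on edge]
    (4,4)@(9, 9): e=[-1,5,0] → .  [on edge]
    (5,5)@(11, 11): e=[-3,7,0] → .  [on edge]
    (6,6)@(13, 13): e=[-5,9,0] → .  [on edge]
  covered (0 px):
    . . . . . . .
    . . . . . . .
    . . . . . . .
    . . . . . . .
    . . . . . . .
    . . . . . . .
    . . . . . . .
    . . . . . . .
    . . . . . . .

Result: 2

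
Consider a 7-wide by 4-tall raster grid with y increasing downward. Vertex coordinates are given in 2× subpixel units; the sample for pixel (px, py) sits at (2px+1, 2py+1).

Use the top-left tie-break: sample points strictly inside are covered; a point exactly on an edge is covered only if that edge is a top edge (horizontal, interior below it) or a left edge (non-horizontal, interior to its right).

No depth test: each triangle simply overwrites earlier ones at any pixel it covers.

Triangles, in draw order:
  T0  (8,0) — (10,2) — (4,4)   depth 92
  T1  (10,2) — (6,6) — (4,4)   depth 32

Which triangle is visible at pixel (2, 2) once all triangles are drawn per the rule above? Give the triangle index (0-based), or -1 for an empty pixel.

T0:
  2·area = 16
  edge (8, 0)→(10, 2): d=(2,2) right/bottom  bias=-1
  edge (10, 2)→(4, 4): d=(-6,2) right/bottom  bias=-1
  edge (4, 4)→(8, 0): d=(4,-4) top-left  bias=+0
    (3,0)@(7, 1): e=[4,12,0] → #  [on edge]
    (4,0)@(9, 1): e=[0,8,8] → ·  [on edge]
    (6,0)@(13, 1): e=[-8,0,24] → ·  [on edge]
    (2,1)@(5, 3): e=[12,4,0] → #  [on edge]
    (3,1)@(7, 3): e=[8,0,8] → ·  [on edge]
    (5,1)@(11, 3): e=[0,-8,24] → ·  [on edge]
    (0,2)@(1, 5): e=[24,0,-8] → ·  [on edge]
    (1,2)@(3, 5): e=[20,-4,0] → ·  [on edge]
    (2,2)@(5, 5): e=[16,-8,8] → ·
    (6,2)@(13, 5): e=[0,-24,40] → ·  [on edge]
    (0,3)@(1, 7): e=[28,-12,0] → ·  [on edge]
  covered (2 px):
    · · · # · · ·
    · · # · · · ·
    · · · · · · ·
    · · · · · · ·
T1:
  2·area = 16
  edge (10, 2)→(6, 6): d=(-4,4) right/bottom  bias=-1
  edge (6, 6)→(4, 4): d=(-2,-2) top-left  bias=+0
  edge (4, 4)→(10, 2): d=(6,-2) top-left  bias=+0
    (0,0)@(1, 1): e=[40,0,-24] → ·  [on edge]
    (5,0)@(11, 1): e=[0,20,-4] → ·  [on edge]
    (6,0)@(13, 1): e=[-8,24,0] → ·  [on edge]
    (1,1)@(3, 3): e=[24,0,-8] → ·  [on edge]
    (3,1)@(7, 3): e=[8,8,0] → #  [on edge]
    (4,1)@(9, 3): e=[0,12,4] → ·  [on edge]
    (0,2)@(1, 5): e=[24,-8,0] → ·  [on edge]
    (2,2)@(5, 5): e=[8,0,8] → #  [on edge]
    (3,2)@(7, 5): e=[0,4,12] → ·  [on edge]
    (2,3)@(5, 7): e=[0,-4,20] → ·  [on edge]
    (3,3)@(7, 7): e=[-8,0,24] → ·  [on edge]
  covered (2 px):
    · · · · · · ·
    · · · # · · ·
    · · # · · · ·
    · · · · · · ·

Z-buffer (winner per pixel, '.' = empty):
  . . . 0 . . .
  . . 0 1 . . .
  . . 1 . . . .
  . . . . . . .

Answer: 1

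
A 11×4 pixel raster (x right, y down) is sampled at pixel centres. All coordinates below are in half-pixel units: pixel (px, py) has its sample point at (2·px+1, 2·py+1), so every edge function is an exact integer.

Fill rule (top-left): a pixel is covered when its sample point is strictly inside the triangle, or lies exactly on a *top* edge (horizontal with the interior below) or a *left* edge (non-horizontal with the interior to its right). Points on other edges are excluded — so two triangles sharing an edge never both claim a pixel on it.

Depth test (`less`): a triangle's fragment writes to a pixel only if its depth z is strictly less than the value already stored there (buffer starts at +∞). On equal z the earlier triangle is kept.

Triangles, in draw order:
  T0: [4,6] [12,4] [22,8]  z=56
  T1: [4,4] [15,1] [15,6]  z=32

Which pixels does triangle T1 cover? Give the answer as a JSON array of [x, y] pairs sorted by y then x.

T0:
  2·area = 52
  edge (4, 6)→(12, 4): d=(8,-2) top-left  bias=+0
  edge (12, 4)→(22, 8): d=(10,4) right/bottom  bias=-1
  edge (22, 8)→(4, 6): d=(-18,-2) top-left  bias=+0
    (4,2)@(9, 5): e=[2,22,28] → #
    (5,2)@(11, 5): e=[6,14,32] → #
    (6,2)@(13, 5): e=[10,6,36] → #
    (7,2)@(15, 5): e=[14,-2,40] → ·
    (4,3)@(9, 7): e=[18,42,-8] → ·
    (5,3)@(11, 7): e=[22,34,-4] → ·
    (6,3)@(13, 7): e=[26,26,0] → #  [on edge]
    (7,3)@(15, 7): e=[30,18,4] → #
    (8,3)@(17, 7): e=[34,10,8] → #
    (9,3)@(19, 7): e=[38,2,12] → #
    (10,3)@(21, 7): e=[42,-6,16] → ·
  covered (7 px):
    · · · · · · · · · · ·
    · · · · · · · · · · ·
    · · · · # # # · · · ·
    · · · · · · # # # # ·
T1:
  2·area = 55
  edge (4, 4)→(15, 1): d=(11,-3) top-left  bias=+0
  edge (15, 1)→(15, 6): d=(0,5) right/bottom  bias=-1
  edge (15, 6)→(4, 4): d=(-11,-2) top-left  bias=+0
    (7,0)@(15, 1): e=[0,0,55] → ·  [on edge]
    (4,1)@(9, 3): e=[4,30,21] → #
    (5,1)@(11, 3): e=[10,20,25] → #
    (6,1)@(13, 3): e=[16,10,29] → #
    (7,1)@(15, 3): e=[22,0,33] → ·  [on edge]
    (4,2)@(9, 5): e=[26,30,-1] → ·
    (5,2)@(11, 5): e=[32,20,3] → #
    (7,2)@(15, 5): e=[44,0,11] → ·  [on edge]
    (5,3)@(11, 7): e=[54,20,-19] → ·
    (6,3)@(13, 7): e=[60,10,-15] → ·
    (7,3)@(15, 7): e=[66,0,-11] → ·  [on edge]
  covered (5 px):
    · · · · · · · · · · ·
    · · · · # # # · · · ·
    · · · · · # # · · · ·
    · · · · · · · · · · ·

Result: [[4,1],[5,1],[6,1],[5,2],[6,2]]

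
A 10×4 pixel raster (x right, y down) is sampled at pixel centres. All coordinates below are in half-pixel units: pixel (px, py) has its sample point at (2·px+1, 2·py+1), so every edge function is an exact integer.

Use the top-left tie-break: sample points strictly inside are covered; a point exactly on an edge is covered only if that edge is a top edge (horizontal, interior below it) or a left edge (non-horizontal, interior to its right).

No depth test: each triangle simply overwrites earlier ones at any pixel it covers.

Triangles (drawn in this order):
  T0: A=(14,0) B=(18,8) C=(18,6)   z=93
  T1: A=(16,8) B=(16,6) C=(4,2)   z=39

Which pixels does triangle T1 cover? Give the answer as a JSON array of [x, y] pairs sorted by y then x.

T0:
  2·area = 8  (B↔C swapped to make it positive)
  edge (14, 0)→(18, 6): d=(4,6) right/bottom  bias=-1
  edge (18, 6)→(18, 8): d=(0,2) right/bottom  bias=-1
  edge (18, 8)→(14, 0): d=(-4,-8) top-left  bias=+0
    (8,2)@(17, 5): e=[2,2,4] → █
    (9,2)@(19, 5): e=[-10,-2,20] → ·
    (8,3)@(17, 7): e=[10,2,-4] → ·
  covered (1 px):
    · · · · · · · · · ·
    · · · · · · · · · ·
    · · · · · · · · █ ·
    · · · · · · · · · ·
T1:
  2·area = 24  (B↔C swapped to make it positive)
  edge (16, 8)→(4, 2): d=(-12,-6) top-left  bias=+0
  edge (4, 2)→(16, 6): d=(12,4) right/bottom  bias=-1
  edge (16, 6)→(16, 8): d=(0,2) right/bottom  bias=-1
    (0,0)@(1, 1): e=[-6,0,30] → ·  [on edge]
    (3,1)@(7, 3): e=[6,0,18] → ·  [on edge]
    (5,2)@(11, 5): e=[6,8,10] → █
    (6,2)@(13, 5): e=[18,0,6] → ·  [on edge]
    (5,3)@(11, 7): e=[-18,32,10] → ·
    (7,3)@(15, 7): e=[6,16,2] → █
    (8,3)@(17, 7): e=[18,8,-2] → ·
    (9,3)@(19, 7): e=[30,0,-6] → ·  [on edge]
  covered (2 px):
    · · · · · · · · · ·
    · · · · · · · · · ·
    · · · · · █ · · · ·
    · · · · · · · █ · ·

Result: [[5,2],[7,3]]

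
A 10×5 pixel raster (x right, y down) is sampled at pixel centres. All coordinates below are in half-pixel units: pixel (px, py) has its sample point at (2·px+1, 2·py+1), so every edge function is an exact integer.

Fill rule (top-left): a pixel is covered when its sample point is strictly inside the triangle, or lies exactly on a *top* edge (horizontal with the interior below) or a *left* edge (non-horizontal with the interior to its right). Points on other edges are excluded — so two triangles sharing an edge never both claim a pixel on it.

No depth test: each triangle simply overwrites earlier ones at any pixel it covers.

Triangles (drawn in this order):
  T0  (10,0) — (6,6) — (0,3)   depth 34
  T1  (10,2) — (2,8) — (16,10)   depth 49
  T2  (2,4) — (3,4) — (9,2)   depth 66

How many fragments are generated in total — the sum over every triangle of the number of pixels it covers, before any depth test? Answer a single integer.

T0:
  2·area = 48
  edge (10, 0)→(6, 6): d=(-4,6) right/bottom  bias=-1
  edge (6, 6)→(0, 3): d=(-6,-3) top-left  bias=+0
  edge (0, 3)→(10, 0): d=(10,-3) top-left  bias=+0
    (3,0)@(7, 1): e=[14,33,1] → X
    (4,0)@(9, 1): e=[2,39,7] → X
    (5,0)@(11, 1): e=[-10,45,13] → .
    (0,1)@(1, 3): e=[42,3,3] → X
    (1,1)@(3, 3): e=[30,9,9] → X
    (2,1)@(5, 3): e=[18,15,15] → X
    (4,1)@(9, 3): e=[-6,27,27] → .
    (0,2)@(1, 5): e=[34,-9,23] → .
    (1,2)@(3, 5): e=[22,-3,29] → .
    (2,2)@(5, 5): e=[10,3,35] → X
    (3,2)@(7, 5): e=[-2,9,41] → .
    (2,3)@(5, 7): e=[2,-9,55] → .
  covered (7 px):
    . . . X X . . . . .
    X X X X . . . . . .
    . . X . . . . . . .
    . . . . . . . . . .
    . . . . . . . . . .
T1:
  2·area = 100  (B↔C swapped to make it positive)
  edge (10, 2)→(16, 10): d=(6,8) right/bottom  bias=-1
  edge (16, 10)→(2, 8): d=(-14,-2) top-left  bias=+0
  edge (2, 8)→(10, 2): d=(8,-6) top-left  bias=+0
    (4,1)@(9, 3): e=[14,84,2] → X
    (5,1)@(11, 3): e=[-2,88,14] → .
    (3,2)@(7, 5): e=[42,52,6] → X
    (5,2)@(11, 5): e=[10,60,30] → X
    (6,2)@(13, 5): e=[-6,64,42] → .
    (2,3)@(5, 7): e=[70,20,10] → X
    (6,3)@(13, 7): e=[6,36,58] → X
    (7,3)@(15, 7): e=[-10,40,70] → .
    (2,4)@(5, 9): e=[82,-8,26] → .
    (3,4)@(7, 9): e=[66,-4,38] → .
    (4,4)@(9, 9): e=[50,0,50] → X  [on edge]
    (7,4)@(15, 9): e=[2,12,86] → X
  covered (13 px):
    . . . . . . . . . .
    . . . . X . . . . .
    . . . X X X . . . .
    . . X X X X X . . .
    . . . . X X X X . .
T2:
  2·area = 2  (B↔C swapped to make it positive)
  edge (2, 4)→(9, 2): d=(7,-2) top-left  bias=+0
  edge (9, 2)→(3, 4): d=(-6,2) right/bottom  bias=-1
  edge (3, 4)→(2, 4): d=(-1,0) right/bottom  bias=-1
  covered (0 px):
    . . . . . . . . . .
    . . . . . . . . . .
    . . . . . . . . . .
    . . . . . . . . . .
    . . . . . . . . . .

Answer: 20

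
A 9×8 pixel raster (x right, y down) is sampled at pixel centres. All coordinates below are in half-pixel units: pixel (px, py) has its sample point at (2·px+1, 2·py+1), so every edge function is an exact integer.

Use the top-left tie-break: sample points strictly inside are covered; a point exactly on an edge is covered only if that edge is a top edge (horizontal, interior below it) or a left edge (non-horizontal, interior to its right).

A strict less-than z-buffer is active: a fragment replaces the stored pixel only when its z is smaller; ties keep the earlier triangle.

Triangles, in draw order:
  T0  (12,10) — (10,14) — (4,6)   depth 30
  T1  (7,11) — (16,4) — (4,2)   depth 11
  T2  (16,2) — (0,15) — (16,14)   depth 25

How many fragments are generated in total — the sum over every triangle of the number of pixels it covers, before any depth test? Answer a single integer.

T0:
  2·area = 40
  edge (12, 10)→(10, 14): d=(-2,4) right/bottom  bias=-1
  edge (10, 14)→(4, 6): d=(-6,-8) top-left  bias=+0
  edge (4, 6)→(12, 10): d=(8,4) right/bottom  bias=-1
    (2,3)@(5, 7): e=[34,2,4] → X
    (3,3)@(7, 7): e=[26,18,-4] → .
    (2,4)@(5, 9): e=[30,-10,20] → .
    (3,4)@(7, 9): e=[22,6,12] → X
    (4,4)@(9, 9): e=[14,22,4] → X
    (5,4)@(11, 9): e=[6,38,-4] → .
    (3,5)@(7, 11): e=[18,-6,28] → .
    (4,5)@(9, 11): e=[10,10,20] → X
    (5,5)@(11, 11): e=[2,26,12] → X
    (6,5)@(13, 11): e=[-6,42,4] → .
    (4,6)@(9, 13): e=[6,-2,36] → .
    (5,6)@(11, 13): e=[-2,14,28] → .
  covered (5 px):
    . . . . . . . . .
    . . . . . . . . .
    . . . . . . . . .
    . . X . . . . . .
    . . . X X . . . .
    . . . . X X . . .
    . . . . . . . . .
    . . . . . . . . .
T1:
  2·area = 102  (B↔C swapped to make it positive)
  edge (7, 11)→(4, 2): d=(-3,-9) top-left  bias=+0
  edge (4, 2)→(16, 4): d=(12,2) right/bottom  bias=-1
  edge (16, 4)→(7, 11): d=(-9,7) right/bottom  bias=-1
    (2,1)@(5, 3): e=[6,10,86] → X
    (3,1)@(7, 3): e=[24,6,72] → X
    (4,1)@(9, 3): e=[42,2,58] → X
    (5,1)@(11, 3): e=[60,-2,44] → .
    (2,2)@(5, 5): e=[0,34,68] → X  [on edge]
    (5,2)@(11, 5): e=[54,22,26] → X
    (6,2)@(13, 5): e=[72,18,12] → X
    (7,2)@(15, 5): e=[90,14,-2] → .
    (2,3)@(5, 7): e=[-6,58,50] → .
    (3,3)@(7, 7): e=[12,54,36] → X
    (6,3)@(13, 7): e=[66,42,-6] → .
    (3,4)@(7, 9): e=[6,78,18] → X
    (3,5)@(7, 11): e=[0,102,0] → .  [on edge]
  covered (13 px):
    . . . . . . . . .
    . . X X X . . . .
    . . X X X X X . .
    . . . X X X . . .
    . . . X X . . . .
    . . . . . . . . .
    . . . . . . . . .
    . . . . . . . . .
T2:
  2·area = 192  (B↔C swapped to make it positive)
  edge (16, 2)→(16, 14): d=(0,12) right/bottom  bias=-1
  edge (16, 14)→(0, 15): d=(-16,1) right/bottom  bias=-1
  edge (0, 15)→(16, 2): d=(16,-13) top-left  bias=+0
    (7,1)@(15, 3): e=[12,177,3] → X
    (8,1)@(17, 3): e=[-12,175,29] → .
    (6,2)@(13, 5): e=[36,147,9] → X
    (8,2)@(17, 5): e=[-12,143,61] → .
    (5,3)@(11, 7): e=[60,117,15] → X
    (8,3)@(17, 7): e=[-12,111,93] → .
    (4,4)@(9, 9): e=[84,87,21] → X
    (8,4)@(17, 9): e=[-12,79,125] → .
    (2,5)@(5, 11): e=[132,59,1] → X
    (3,5)@(7, 11): e=[108,57,27] → X
    (8,5)@(17, 11): e=[-12,47,157] → .
    (1,6)@(3, 13): e=[156,29,7] → X
  covered (23 px):
    . . . . . . . . .
    . . . . . . . X .
    . . . . . . X X .
    . . . . . X X X .
    . . . . X X X X .
    . . X X X X X X .
    . X X X X X X X .
    . . . . . . . . .

Final: 41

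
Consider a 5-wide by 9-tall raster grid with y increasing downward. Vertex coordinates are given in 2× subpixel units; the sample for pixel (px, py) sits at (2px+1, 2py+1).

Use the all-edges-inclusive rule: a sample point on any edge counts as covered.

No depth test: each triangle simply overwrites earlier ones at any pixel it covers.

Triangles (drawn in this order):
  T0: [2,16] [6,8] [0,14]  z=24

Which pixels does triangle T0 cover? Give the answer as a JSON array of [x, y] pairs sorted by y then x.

T0:
  2·area = 24  (B↔C swapped to make it positive)
  edge (2, 16)→(0, 14): d=(-2,-2) inclusive
  edge (0, 14)→(6, 8): d=(6,-6) inclusive
  edge (6, 8)→(2, 16): d=(-4,8) inclusive
    (4,2)@(9, 5): e=[36,0,-12] → ·  [on edge]
    (3,3)@(7, 7): e=[28,0,-4] → ·  [on edge]
    (2,4)@(5, 9): e=[20,0,4] → █  [on edge]
    (3,4)@(7, 9): e=[24,12,-12] → ·
    (1,5)@(3, 11): e=[12,0,12] → █  [on edge]
    (2,5)@(5, 11): e=[16,12,-4] → ·
    (0,6)@(1, 13): e=[4,0,20] → █  [on edge]
    (2,6)@(5, 13): e=[12,24,-12] → ·
    (0,7)@(1, 15): e=[0,12,12] → █  [on edge]
    (1,7)@(3, 15): e=[4,24,-4] → ·
    (0,8)@(1, 17): e=[-4,24,4] → ·
    (1,8)@(3, 17): e=[0,36,-12] → ·  [on edge]
  covered (5 px):
    · · · · ·
    · · · · ·
    · · · · ·
    · · · · ·
    · · █ · ·
    · █ · · ·
    █ █ · · ·
    █ · · · ·
    · · · · ·

Result: [[2,4],[1,5],[0,6],[1,6],[0,7]]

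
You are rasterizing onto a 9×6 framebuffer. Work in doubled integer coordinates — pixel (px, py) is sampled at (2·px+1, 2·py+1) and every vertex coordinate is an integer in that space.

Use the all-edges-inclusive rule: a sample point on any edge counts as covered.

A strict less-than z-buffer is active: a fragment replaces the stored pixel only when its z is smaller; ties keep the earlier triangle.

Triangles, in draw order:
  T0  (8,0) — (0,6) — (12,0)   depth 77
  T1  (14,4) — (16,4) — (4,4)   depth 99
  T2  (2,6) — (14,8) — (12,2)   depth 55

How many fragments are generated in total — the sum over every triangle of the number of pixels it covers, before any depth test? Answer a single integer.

T0:
  2·area = 24  (B↔C swapped to make it positive)
  edge (8, 0)→(12, 0): d=(4,0) inclusive
  edge (12, 0)→(0, 6): d=(-12,6) inclusive
  edge (0, 6)→(8, 0): d=(8,-6) inclusive
    (3,0)@(7, 1): e=[4,18,2] → X
    (4,0)@(9, 1): e=[4,6,14] → X
    (5,0)@(11, 1): e=[4,-6,26] → .
    (2,1)@(5, 3): e=[12,6,6] → X
    (3,1)@(7, 3): e=[12,-6,18] → .
    (4,1)@(9, 3): e=[12,-18,30] → .
    (2,2)@(5, 5): e=[20,-18,22] → .
  covered (3 px):
    . . . X X . . . .
    . . X . . . . . .
    . . . . . . . . .
    . . . . . . . . .
    . . . . . . . . .
    . . . . . . . . .
T1:
  degenerate (2·area = 0) — covers nothing
T2:
  2·area = 68  (B↔C swapped to make it positive)
  edge (2, 6)→(12, 2): d=(10,-4) inclusive
  edge (12, 2)→(14, 8): d=(2,6) inclusive
  edge (14, 8)→(2, 6): d=(-12,-2) inclusive
    (5,1)@(11, 3): e=[6,8,54] → X
    (6,1)@(13, 3): e=[14,-4,58] → .
    (2,2)@(5, 5): e=[2,48,18] → X
    (3,2)@(7, 5): e=[10,36,22] → X
    (4,2)@(9, 5): e=[18,24,26] → X
    (6,2)@(13, 5): e=[34,0,34] → X  [on edge]
    (7,2)@(15, 5): e=[42,-12,38] → .
    (2,3)@(5, 7): e=[22,52,-6] → .
    (3,3)@(7, 7): e=[30,40,-2] → .
    (4,3)@(9, 7): e=[38,28,2] → X
    (7,3)@(15, 7): e=[62,-8,14] → .
    (4,4)@(9, 9): e=[58,32,-22] → .
    (7,5)@(15, 11): e=[102,0,-34] → .  [on edge]
  covered (9 px):
    . . . . . . . . .
    . . . . . X . . .
    . . X X X X X . .
    . . . . X X X . .
    . . . . . . . . .
    . . . . . . . . .

Result: 12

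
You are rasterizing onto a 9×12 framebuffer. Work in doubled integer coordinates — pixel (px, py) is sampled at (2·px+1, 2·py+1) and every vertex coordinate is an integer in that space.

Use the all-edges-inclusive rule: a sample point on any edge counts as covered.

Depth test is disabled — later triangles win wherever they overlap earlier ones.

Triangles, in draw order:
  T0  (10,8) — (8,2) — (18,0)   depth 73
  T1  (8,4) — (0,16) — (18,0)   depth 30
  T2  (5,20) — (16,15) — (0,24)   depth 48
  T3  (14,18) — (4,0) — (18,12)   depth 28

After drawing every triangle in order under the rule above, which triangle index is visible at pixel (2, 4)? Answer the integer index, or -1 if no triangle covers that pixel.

T0:
  2·area = 64
  edge (10, 8)→(8, 2): d=(-2,-6) inclusive
  edge (8, 2)→(18, 0): d=(10,-2) inclusive
  edge (18, 0)→(10, 8): d=(-8,8) inclusive
    (6,0)@(13, 1): e=[32,0,32] → X  [on edge]
    (7,0)@(15, 1): e=[44,4,16] → X
    (8,0)@(17, 1): e=[56,8,0] → X  [on edge]
    (1,1)@(3, 3): e=[-32,0,96] → .  [on edge]
    (4,1)@(9, 3): e=[4,12,48] → X
    (5,1)@(11, 3): e=[16,16,32] → X
    (7,1)@(15, 3): e=[40,24,0] → X  [on edge]
    (8,1)@(17, 3): e=[52,28,-16] → .
    (4,2)@(9, 5): e=[0,32,32] → X  [on edge]
    (6,2)@(13, 5): e=[24,40,0] → X  [on edge]
    (7,2)@(15, 5): e=[36,44,-16] → .
    (4,3)@(9, 7): e=[-4,52,16] → .
    (5,3)@(11, 7): e=[8,56,0] → X  [on edge]
    (4,4)@(9, 9): e=[-8,72,0] → .  [on edge]
    (3,5)@(7, 11): e=[-24,88,0] → .  [on edge]
    (5,5)@(11, 11): e=[0,96,-32] → .  [on edge]
    (2,6)@(5, 13): e=[-40,104,0] → .  [on edge]
    (1,7)@(3, 15): e=[-56,120,0] → .  [on edge]
    (0,8)@(1, 17): e=[-72,136,0] → .  [on edge]
    (6,8)@(13, 17): e=[0,160,-96] → .  [on edge]
    (7,11)@(15, 23): e=[0,224,-160] → .  [on edge]
  covered (11 px):
    . . . . . . X X X
    . . . . X X X X .
    . . . . X X X . .
    . . . . . X . . .
    . . . . . . . . .
    . . . . . . . . .
    . . . . . . . . .
    . . . . . . . . .
    . . . . . . . . .
    . . . . . . . . .
    . . . . . . . . .
    . . . . . . . . .
T1:
  2·area = 88  (B↔C swapped to make it positive)
  edge (8, 4)→(18, 0): d=(10,-4) inclusive
  edge (18, 0)→(0, 16): d=(-18,16) inclusive
  edge (0, 16)→(8, 4): d=(8,-12) inclusive
    (5,1)@(11, 3): e=[2,58,28] → X
    (6,1)@(13, 3): e=[10,26,52] → X
    (7,1)@(15, 3): e=[18,-6,76] → .
    (4,2)@(9, 5): e=[14,54,20] → X
    (6,2)@(13, 5): e=[30,-10,68] → .
    (3,3)@(7, 7): e=[26,50,12] → X
    (5,3)@(11, 7): e=[42,-14,60] → .
    (2,4)@(5, 9): e=[38,46,4] → X
    (4,4)@(9, 9): e=[54,-18,52] → .
    (2,5)@(5, 11): e=[58,10,20] → X
    (3,5)@(7, 11): e=[66,-22,44] → .
    (1,6)@(3, 13): e=[70,6,12] → X
  covered (11 px):
    . . . . . . . . .
    . . . . . X X . .
    . . . . X X . . .
    . . . X X . . . .
    . . X X . . . . .
    . . X . . . . . .
    . X . . . . . . .
    X . . . . . . . .
    . . . . . . . . .
    . . . . . . . . .
    . . . . . . . . .
    . . . . . . . . .
T2:
  2·area = 19
  edge (5, 20)→(16, 15): d=(11,-5) inclusive
  edge (16, 15)→(0, 24): d=(-16,9) inclusive
  edge (0, 24)→(5, 20): d=(5,-4) inclusive
    (2,10)@(5, 21): e=[11,3,5] → X
    (3,10)@(7, 21): e=[21,-15,13] → .
    (2,11)@(5, 23): e=[33,-29,15] → .
  covered (1 px):
    . . . . . . . . .
    . . . . . . . . .
    . . . . . . . . .
    . . . . . . . . .
    . . . . . . . . .
    . . . . . . . . .
    . . . . . . . . .
    . . . . . . . . .
    . . . . . . . . .
    . . . . . . . . .
    . . X . . . . . .
    . . . . . . . . .
T3:
  2·area = 132
  edge (14, 18)→(4, 0): d=(-10,-18) inclusive
  edge (4, 0)→(18, 12): d=(14,12) inclusive
  edge (18, 12)→(14, 18): d=(-4,6) inclusive
    (2,0)@(5, 1): e=[8,2,122] → X
    (3,0)@(7, 1): e=[44,-22,110] → .
    (2,1)@(5, 3): e=[-12,30,114] → .
    (3,1)@(7, 3): e=[24,6,102] → X
    (4,1)@(9, 3): e=[60,-18,90] → .
    (3,2)@(7, 5): e=[4,34,94] → X
    (4,2)@(9, 5): e=[40,10,82] → X
    (5,2)@(11, 5): e=[76,-14,70] → .
    (3,3)@(7, 7): e=[-16,62,86] → .
    (4,3)@(9, 7): e=[20,38,74] → X
    (5,3)@(11, 7): e=[56,14,62] → X
    (6,3)@(13, 7): e=[92,-10,50] → .
    (4,4)@(9, 9): e=[0,66,66] → X  [on edge]
  covered (17 px):
    . . X . . . . . .
    . . . X . . . . .
    . . . X X . . . .
    . . . . X X . . .
    . . . . X X X . .
    . . . . . X X X .
    . . . . . . X X X
    . . . . . . X X .
    . . . . . . . . .
    . . . . . . . . .
    . . . . . . . . .
    . . . . . . . . .

Z-buffer (winner per pixel, '.' = empty):
  . . 3 . . . 0 0 0
  . . . 3 0 1 1 0 .
  . . . 3 3 1 0 . .
  . . . 1 3 3 . . .
  . . 1 1 3 3 3 . .
  . . 1 . . 3 3 3 .
  . 1 . . . . 3 3 3
  1 . . . . . 3 3 .
  . . . . . . . . .
  . . . . . . . . .
  . . 2 . . . . . .
  . . . . . . . . .

Answer: 1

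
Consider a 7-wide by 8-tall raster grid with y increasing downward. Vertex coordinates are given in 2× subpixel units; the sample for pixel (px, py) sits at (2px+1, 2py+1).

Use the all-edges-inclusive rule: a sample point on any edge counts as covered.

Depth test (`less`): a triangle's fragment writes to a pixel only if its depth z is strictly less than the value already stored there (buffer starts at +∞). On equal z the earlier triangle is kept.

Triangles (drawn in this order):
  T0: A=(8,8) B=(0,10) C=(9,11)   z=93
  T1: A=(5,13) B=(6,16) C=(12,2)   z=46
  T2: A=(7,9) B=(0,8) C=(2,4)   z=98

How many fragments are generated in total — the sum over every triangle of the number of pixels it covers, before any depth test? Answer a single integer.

T0:
  2·area = 26  (B↔C swapped to make it positive)
  edge (8, 8)→(9, 11): d=(1,3) inclusive
  edge (9, 11)→(0, 10): d=(-9,-1) inclusive
  edge (0, 10)→(8, 8): d=(8,-2) inclusive
    (3,2)@(7, 5): e=[0,52,-26] → .  [on edge]
    (2,4)@(5, 9): e=[10,14,2] → X
    (3,4)@(7, 9): e=[4,16,6] → X
    (4,4)@(9, 9): e=[-2,18,10] → .
    (2,5)@(5, 11): e=[12,-4,18] → .
    (3,5)@(7, 11): e=[6,-2,22] → .
    (4,5)@(9, 11): e=[0,0,26] → X  [on edge]
    (5,5)@(11, 11): e=[-6,2,30] → .
    (4,6)@(9, 13): e=[2,-18,42] → .
  covered (3 px):
    . . . . . . .
    . . . . . . .
    . . . . . . .
    . . . . . . .
    . . X X . . .
    . . . . X . .
    . . . . . . .
    . . . . . . .
T1:
  2·area = 32  (B↔C swapped to make it positive)
  edge (5, 13)→(12, 2): d=(7,-11) inclusive
  edge (12, 2)→(6, 16): d=(-6,14) inclusive
  edge (6, 16)→(5, 13): d=(-1,-3) inclusive
    (0,0)@(1, 1): e=[-128,160,0] → .  [on edge]
    (1,3)@(3, 7): e=[-64,96,0] → .  [on edge]
    (4,3)@(9, 7): e=[2,12,18] → X
    (5,3)@(11, 7): e=[24,-16,24] → .
    (4,4)@(9, 9): e=[16,0,16] → X  [on edge]
    (5,4)@(11, 9): e=[38,-28,22] → .
    (3,5)@(7, 11): e=[8,16,8] → X
    (4,5)@(9, 11): e=[30,-12,14] → .
    (2,6)@(5, 13): e=[0,32,0] → X  [on edge]
    (4,6)@(9, 13): e=[44,-24,12] → .
    (2,7)@(5, 15): e=[14,20,-2] → .
    (3,7)@(7, 15): e=[36,-8,4] → .
  covered (5 px):
    . . . . . . .
    . . . . . . .
    . . . . . . .
    . . . . X . .
    . . . . X . .
    . . . X . . .
    . . X X . . .
    . . . . . . .
T2:
  2·area = 30
  edge (7, 9)→(0, 8): d=(-7,-1) inclusive
  edge (0, 8)→(2, 4): d=(2,-4) inclusive
  edge (2, 4)→(7, 9): d=(5,5) inclusive
    (0,1)@(1, 3): e=[36,-6,0] → .  [on edge]
    (1,2)@(3, 5): e=[24,6,0] → X  [on edge]
    (2,2)@(5, 5): e=[26,14,-10] → .
    (0,3)@(1, 7): e=[8,2,20] → X
    (2,3)@(5, 7): e=[12,18,0] → X  [on edge]
    (3,3)@(7, 7): e=[14,26,-10] → .
    (0,4)@(1, 9): e=[-6,6,30] → .
    (1,4)@(3, 9): e=[-4,14,20] → .
    (2,4)@(5, 9): e=[-2,22,10] → .
    (3,4)@(7, 9): e=[0,30,0] → X  [on edge]
    (4,4)@(9, 9): e=[2,38,-10] → .
    (3,5)@(7, 11): e=[-14,34,10] → .
    (4,5)@(9, 11): e=[-12,42,0] → .  [on edge]
    (5,6)@(11, 13): e=[-24,54,0] → .  [on edge]
    (6,7)@(13, 15): e=[-36,66,0] → .  [on edge]
  covered (5 px):
    . . . . . . .
    . . . . . . .
    . X . . . . .
    X X X . . . .
    . . . X . . .
    . . . . . . .
    . . . . . . .
    . . . . . . .

Answer: 13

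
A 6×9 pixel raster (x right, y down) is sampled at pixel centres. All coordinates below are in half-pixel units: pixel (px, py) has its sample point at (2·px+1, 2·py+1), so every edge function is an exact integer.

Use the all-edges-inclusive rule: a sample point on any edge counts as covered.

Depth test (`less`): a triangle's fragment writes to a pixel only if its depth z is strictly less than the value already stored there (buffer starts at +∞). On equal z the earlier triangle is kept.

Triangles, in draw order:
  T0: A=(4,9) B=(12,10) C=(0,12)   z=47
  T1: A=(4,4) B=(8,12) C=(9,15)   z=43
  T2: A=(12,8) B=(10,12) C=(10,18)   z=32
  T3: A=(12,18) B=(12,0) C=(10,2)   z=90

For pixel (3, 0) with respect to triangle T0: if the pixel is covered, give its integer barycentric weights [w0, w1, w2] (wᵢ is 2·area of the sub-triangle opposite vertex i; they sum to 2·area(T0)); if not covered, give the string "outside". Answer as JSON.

T0:
  2·area = 28
  edge (4, 9)→(12, 10): d=(8,1) inclusive
  edge (12, 10)→(0, 12): d=(-12,2) inclusive
  edge (0, 12)→(4, 9): d=(4,-3) inclusive
    (1,5)@(3, 11): e=[17,6,5] → X
    (2,5)@(5, 11): e=[15,2,11] → X
    (3,5)@(7, 11): e=[13,-2,17] → .
    (1,6)@(3, 13): e=[33,-18,13] → .
    (2,6)@(5, 13): e=[31,-22,19] → .
  covered (2 px):
    . . . . . .
    . . . . . .
    . . . . . .
    . . . . . .
    . . . . . .
    . X X . . .
    . . . . . .
    . . . . . .
    . . . . . .
T1:
  2·area = 4
  edge (4, 4)→(8, 12): d=(4,8) inclusive
  edge (8, 12)→(9, 15): d=(1,3) inclusive
  edge (9, 15)→(4, 4): d=(-5,-11) inclusive
    (2,1)@(5, 3): e=[-12,0,16] → .  [on edge]
    (3,4)@(7, 9): e=[-4,0,8] → .  [on edge]
    (4,7)@(9, 15): e=[4,0,0] → X  [on edge]
    (5,7)@(11, 15): e=[-12,-6,22] → .
    (4,8)@(9, 17): e=[12,2,-10] → .
  covered (1 px):
    . . . . . .
    . . . . . .
    . . . . . .
    . . . . . .
    . . . . . .
    . . . . . .
    . . . . . .
    . . . . X .
    . . . . . .
T2:
  2·area = 12  (B↔C swapped to make it positive)
  edge (12, 8)→(10, 18): d=(-2,10) inclusive
  edge (10, 18)→(10, 12): d=(0,-6) inclusive
  edge (10, 12)→(12, 8): d=(2,-4) inclusive
    (5,5)@(11, 11): e=[4,6,2] → X
    (5,6)@(11, 13): e=[0,6,6] → X  [on edge]
    (5,7)@(11, 15): e=[-4,6,10] → .
  covered (2 px):
    . . . . . .
    . . . . . .
    . . . . . .
    . . . . . .
    . . . . . .
    . . . . . X
    . . . . . X
    . . . . . .
    . . . . . .
T3:
  2·area = 36  (B↔C swapped to make it positive)
  edge (12, 18)→(10, 2): d=(-2,-16) inclusive
  edge (10, 2)→(12, 0): d=(2,-2) inclusive
  edge (12, 0)→(12, 18): d=(0,18) inclusive
    (5,0)@(11, 1): e=[18,0,18] → X  [on edge]
    (4,1)@(9, 3): e=[-18,0,54] → .  [on edge]
    (5,1)@(11, 3): e=[14,4,18] → X
    (3,2)@(7, 5): e=[-54,0,90] → .  [on edge]
    (5,2)@(11, 5): e=[10,8,18] → X
    (2,3)@(5, 7): e=[-90,0,126] → .  [on edge]
    (5,3)@(11, 7): e=[6,12,18] → X
    (1,4)@(3, 9): e=[-126,0,162] → .  [on edge]
    (5,4)@(11, 9): e=[2,16,18] → X
    (0,5)@(1, 11): e=[-162,0,198] → .  [on edge]
    (5,5)@(11, 11): e=[-2,20,18] → .
  covered (5 px):
    . . . . . X
    . . . . . X
    . . . . . X
    . . . . . X
    . . . . . X
    . . . . . .
    . . . . . .
    . . . . . .
    . . . . . .

Result: "outside"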